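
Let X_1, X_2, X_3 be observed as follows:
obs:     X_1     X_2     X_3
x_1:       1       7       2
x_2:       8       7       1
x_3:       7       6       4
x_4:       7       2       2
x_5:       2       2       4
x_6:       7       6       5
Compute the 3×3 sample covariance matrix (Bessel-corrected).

Step 1 — column means:
  mean(X_1) = (1 + 8 + 7 + 7 + 2 + 7) / 6 = 32/6 = 5.3333
  mean(X_2) = (7 + 7 + 6 + 2 + 2 + 6) / 6 = 30/6 = 5
  mean(X_3) = (2 + 1 + 4 + 2 + 4 + 5) / 6 = 18/6 = 3

Step 2 — sample covariance S[i,j] = (1/(n-1)) · Σ_k (x_{k,i} - mean_i) · (x_{k,j} - mean_j), with n-1 = 5.
  S[X_1,X_1] = ((-4.3333)·(-4.3333) + (2.6667)·(2.6667) + (1.6667)·(1.6667) + (1.6667)·(1.6667) + (-3.3333)·(-3.3333) + (1.6667)·(1.6667)) / 5 = 45.3333/5 = 9.0667
  S[X_1,X_2] = ((-4.3333)·(2) + (2.6667)·(2) + (1.6667)·(1) + (1.6667)·(-3) + (-3.3333)·(-3) + (1.6667)·(1)) / 5 = 5/5 = 1
  S[X_1,X_3] = ((-4.3333)·(-1) + (2.6667)·(-2) + (1.6667)·(1) + (1.6667)·(-1) + (-3.3333)·(1) + (1.6667)·(2)) / 5 = -1/5 = -0.2
  S[X_2,X_2] = ((2)·(2) + (2)·(2) + (1)·(1) + (-3)·(-3) + (-3)·(-3) + (1)·(1)) / 5 = 28/5 = 5.6
  S[X_2,X_3] = ((2)·(-1) + (2)·(-2) + (1)·(1) + (-3)·(-1) + (-3)·(1) + (1)·(2)) / 5 = -3/5 = -0.6
  S[X_3,X_3] = ((-1)·(-1) + (-2)·(-2) + (1)·(1) + (-1)·(-1) + (1)·(1) + (2)·(2)) / 5 = 12/5 = 2.4

S is symmetric (S[j,i] = S[i,j]). Assembling:

S = [[9.0667, 1, -0.2],
 [1, 5.6, -0.6],
 [-0.2, -0.6, 2.4]]


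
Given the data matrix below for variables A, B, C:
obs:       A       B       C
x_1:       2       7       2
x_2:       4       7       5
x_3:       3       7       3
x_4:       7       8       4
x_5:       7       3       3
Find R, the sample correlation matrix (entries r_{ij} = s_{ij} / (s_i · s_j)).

Step 1 — column means:
  mean(A) = (2 + 4 + 3 + 7 + 7) / 5 = 23/5 = 4.6
  mean(B) = (7 + 7 + 7 + 8 + 3) / 5 = 32/5 = 6.4
  mean(C) = (2 + 5 + 3 + 4 + 3) / 5 = 17/5 = 3.4

Step 2 — sample variances and covariances s[i,j] = (1/(n-1)) · Σ_k (x_{k,i} - mean_i) · (x_{k,j} - mean_j), with n-1 = 4:
  s[A,A] = ((-2.6)·(-2.6) + (-0.6)·(-0.6) + (-1.6)·(-1.6) + (2.4)·(2.4) + (2.4)·(2.4)) / 4 = 21.2/4 = 5.3
  s[A,B] = ((-2.6)·(0.6) + (-0.6)·(0.6) + (-1.6)·(0.6) + (2.4)·(1.6) + (2.4)·(-3.4)) / 4 = -7.2/4 = -1.8
  s[A,C] = ((-2.6)·(-1.4) + (-0.6)·(1.6) + (-1.6)·(-0.4) + (2.4)·(0.6) + (2.4)·(-0.4)) / 4 = 3.8/4 = 0.95
  s[B,B] = ((0.6)·(0.6) + (0.6)·(0.6) + (0.6)·(0.6) + (1.6)·(1.6) + (-3.4)·(-3.4)) / 4 = 15.2/4 = 3.8
  s[B,C] = ((0.6)·(-1.4) + (0.6)·(1.6) + (0.6)·(-0.4) + (1.6)·(0.6) + (-3.4)·(-0.4)) / 4 = 2.2/4 = 0.55
  s[C,C] = ((-1.4)·(-1.4) + (1.6)·(1.6) + (-0.4)·(-0.4) + (0.6)·(0.6) + (-0.4)·(-0.4)) / 4 = 5.2/4 = 1.3
  Sample standard deviations s_i = √(s[i,i]):
  s(A) = √(5.3) = 2.3022
  s(B) = √(3.8) = 1.9494
  s(C) = √(1.3) = 1.1402

Step 3 — r_{ij} = s_{ij} / (s_i · s_j):
  r[A,A] = 1 (diagonal).
  r[A,B] = -1.8 / (2.3022 · 1.9494) = -1.8 / 4.4878 = -0.4011
  r[A,C] = 0.95 / (2.3022 · 1.1402) = 0.95 / 2.6249 = 0.3619
  r[B,B] = 1 (diagonal).
  r[B,C] = 0.55 / (1.9494 · 1.1402) = 0.55 / 2.2226 = 0.2475
  r[C,C] = 1 (diagonal).

R is symmetric with unit diagonal. Assembling:

R = [[1, -0.4011, 0.3619],
 [-0.4011, 1, 0.2475],
 [0.3619, 0.2475, 1]]


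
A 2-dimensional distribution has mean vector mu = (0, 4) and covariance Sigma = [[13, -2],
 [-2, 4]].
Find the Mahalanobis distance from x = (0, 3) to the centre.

Step 1 — centre the observation: (x - mu) = (0, -1).

Step 2 — invert Sigma. det(Sigma) = 13·4 - (-2)² = 48.
  Sigma^{-1} = (1/det) · [[d, -b], [-b, a]] = [[0.0833, 0.0417],
 [0.0417, 0.2708]].

Step 3 — form the quadratic (x - mu)^T · Sigma^{-1} · (x - mu):
  Sigma^{-1} · (x - mu) = (-0.0417, -0.2708).
  (x - mu)^T · [Sigma^{-1} · (x - mu)] = (0)·(-0.0417) + (-1)·(-0.2708) = 0.2708.

Step 4 — take square root: d = √(0.2708) ≈ 0.5204.

d(x, mu) = √(0.2708) ≈ 0.5204


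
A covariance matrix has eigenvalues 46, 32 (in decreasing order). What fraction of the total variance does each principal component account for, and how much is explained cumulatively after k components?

Step 1 — total variance = trace(Sigma) = Σ λ_i = 46 + 32 = 78.

Step 2 — fraction explained by component i = λ_i / Σ λ:
  PC1: 46/78 = 0.5897
  PC2: 32/78 = 0.4103

Step 3 — cumulative fraction after k components = (λ_1 + ... + λ_k) / Σ λ:
  k = 1: 46/78 = 0.5897
  k = 2: (46 + 32)/78 = 78/78 = 1

Summary (fraction, with percent):

explained: PC1 0.5897 (58.97%), PC2 0.4103 (41.03%);  cumulative: 0.5897, 1


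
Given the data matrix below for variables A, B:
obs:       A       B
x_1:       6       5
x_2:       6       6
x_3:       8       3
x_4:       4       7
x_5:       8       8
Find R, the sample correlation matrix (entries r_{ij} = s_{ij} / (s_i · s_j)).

Step 1 — column means:
  mean(A) = (6 + 6 + 8 + 4 + 8) / 5 = 32/5 = 6.4
  mean(B) = (5 + 6 + 3 + 7 + 8) / 5 = 29/5 = 5.8

Step 2 — sample variances and covariances s[i,j] = (1/(n-1)) · Σ_k (x_{k,i} - mean_i) · (x_{k,j} - mean_j), with n-1 = 4:
  s[A,A] = ((-0.4)·(-0.4) + (-0.4)·(-0.4) + (1.6)·(1.6) + (-2.4)·(-2.4) + (1.6)·(1.6)) / 4 = 11.2/4 = 2.8
  s[A,B] = ((-0.4)·(-0.8) + (-0.4)·(0.2) + (1.6)·(-2.8) + (-2.4)·(1.2) + (1.6)·(2.2)) / 4 = -3.6/4 = -0.9
  s[B,B] = ((-0.8)·(-0.8) + (0.2)·(0.2) + (-2.8)·(-2.8) + (1.2)·(1.2) + (2.2)·(2.2)) / 4 = 14.8/4 = 3.7
  Sample standard deviations s_i = √(s[i,i]):
  s(A) = √(2.8) = 1.6733
  s(B) = √(3.7) = 1.9235

Step 3 — r_{ij} = s_{ij} / (s_i · s_j):
  r[A,A] = 1 (diagonal).
  r[A,B] = -0.9 / (1.6733 · 1.9235) = -0.9 / 3.2187 = -0.2796
  r[B,B] = 1 (diagonal).

R is symmetric with unit diagonal. Assembling:

R = [[1, -0.2796],
 [-0.2796, 1]]


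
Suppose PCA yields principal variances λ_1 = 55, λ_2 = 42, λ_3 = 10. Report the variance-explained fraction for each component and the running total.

Step 1 — total variance = trace(Sigma) = Σ λ_i = 55 + 42 + 10 = 107.

Step 2 — fraction explained by component i = λ_i / Σ λ:
  PC1: 55/107 = 0.514
  PC2: 42/107 = 0.3925
  PC3: 10/107 = 0.0935

Step 3 — cumulative fraction after k components = (λ_1 + ... + λ_k) / Σ λ:
  k = 1: 55/107 = 0.514
  k = 2: (55 + 42)/107 = 97/107 = 0.9065
  k = 3: (55 + 42 + 10)/107 = 107/107 = 1

Summary (fraction, with percent):

explained: PC1 0.514 (51.4%), PC2 0.3925 (39.25%), PC3 0.0935 (9.35%);  cumulative: 0.514, 0.9065, 1


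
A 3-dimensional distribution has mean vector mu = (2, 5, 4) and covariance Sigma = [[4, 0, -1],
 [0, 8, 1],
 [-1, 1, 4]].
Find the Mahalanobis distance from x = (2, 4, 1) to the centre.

Step 1 — centre the observation: (x - mu) = (0, -1, -3).

Step 2 — invert Sigma (cofactor / det for 3×3, or solve directly):
  Sigma^{-1} = [[0.2672, -0.0086, 0.069],
 [-0.0086, 0.1293, -0.0345],
 [0.069, -0.0345, 0.2759]].

Step 3 — form the quadratic (x - mu)^T · Sigma^{-1} · (x - mu):
  Sigma^{-1} · (x - mu) = (-0.1983, -0.0259, -0.7931).
  (x - mu)^T · [Sigma^{-1} · (x - mu)] = (0)·(-0.1983) + (-1)·(-0.0259) + (-3)·(-0.7931) = 2.4052.

Step 4 — take square root: d = √(2.4052) ≈ 1.5509.

d(x, mu) = √(2.4052) ≈ 1.5509


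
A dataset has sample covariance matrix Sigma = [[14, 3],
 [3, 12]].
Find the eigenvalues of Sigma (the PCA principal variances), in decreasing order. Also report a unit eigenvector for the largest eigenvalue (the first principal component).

Step 1 — characteristic polynomial of 2×2 Sigma:
  det(Sigma - λI) = λ² - trace · λ + det = 0.
  trace = 14 + 12 = 26, det = 14·12 - (3)² = 159.
Step 2 — discriminant:
  Δ = trace² - 4·det = 676 - 636 = 40.
Step 3 — eigenvalues:
  λ = (trace ± √Δ)/2 = (26 ± 6.3246)/2,
  λ_1 = 16.1623,  λ_2 = 9.8377.

Step 4 — unit eigenvector for λ_1: solve (Sigma - λ_1 I)v = 0. First row:
  (14 - 16.1623)·v_x + (3)·v_y = 0, i.e. (-2.1623)·v_x + (3)·v_y = 0,
  so v ∝ (b, λ_1 - a) = (3, 2.1623) = u.
  ||u|| = √((3)² + (2.1623)²) = √(13.6754) ≈ 3.698,
  v_1 = u/||u|| ≈ (0.8112, 0.5847) (||v_1|| = 1).

λ_1 = 16.1623,  λ_2 = 9.8377;  v_1 ≈ (0.8112, 0.5847)


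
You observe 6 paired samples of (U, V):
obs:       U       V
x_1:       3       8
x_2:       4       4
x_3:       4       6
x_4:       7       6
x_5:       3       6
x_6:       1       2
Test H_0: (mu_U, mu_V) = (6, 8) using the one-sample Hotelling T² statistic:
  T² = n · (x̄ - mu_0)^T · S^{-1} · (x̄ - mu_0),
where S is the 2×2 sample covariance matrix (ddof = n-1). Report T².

Step 1 — sample mean vector:
  mean(U) = (3 + 4 + 4 + 7 + 3 + 1) / 6 = 22/6 = 3.6667
  mean(V) = (8 + 4 + 6 + 6 + 6 + 2) / 6 = 32/6 = 5.3333
  x̄ = (3.6667, 5.3333),  deviation x̄ - mu_0 = (3.6667, 5.3333) - (6, 8) = (-2.3333, -2.6667).

Step 2 — sample covariance matrix, S[i,j] = (1/(n-1)) · Σ_k (x_{k,i} - mean_i) · (x_{k,j} - mean_j), divisor n-1 = 5:
  S[U,U] = ((-0.6667)·(-0.6667) + (0.3333)·(0.3333) + (0.3333)·(0.3333) + (3.3333)·(3.3333) + (-0.6667)·(-0.6667) + (-2.6667)·(-2.6667)) / 5 = 19.3333/5 = 3.8667
  S[U,V] = ((-0.6667)·(2.6667) + (0.3333)·(-1.3333) + (0.3333)·(0.6667) + (3.3333)·(0.6667) + (-0.6667)·(0.6667) + (-2.6667)·(-3.3333)) / 5 = 8.6667/5 = 1.7333
  S[V,V] = ((2.6667)·(2.6667) + (-1.3333)·(-1.3333) + (0.6667)·(0.6667) + (0.6667)·(0.6667) + (0.6667)·(0.6667) + (-3.3333)·(-3.3333)) / 5 = 21.3333/5 = 4.2667
  S = [[3.8667, 1.7333],
 [1.7333, 4.2667]].

Step 3 — invert S. det(S) = 3.8667·4.2667 - (1.7333)² = 13.4933.
  S^{-1} = (1/det) · [[d, -b], [-b, a]] = [[0.3162, -0.1285],
 [-0.1285, 0.2866]].

Step 4 — quadratic form (x̄ - mu_0)^T · S^{-1} · (x̄ - mu_0):
  S^{-1} · (x̄ - mu_0) = (-0.3953, -0.4644),
  (x̄ - mu_0)^T · [...] = (-2.3333)·(-0.3953) + (-2.6667)·(-0.4644) = 2.1607.

Step 5 — scale by n: T² = 6 · 2.1607 = 12.9644.

T² ≈ 12.9644


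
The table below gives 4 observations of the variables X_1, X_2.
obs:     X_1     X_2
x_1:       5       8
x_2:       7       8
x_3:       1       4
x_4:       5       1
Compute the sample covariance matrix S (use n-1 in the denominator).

Step 1 — column means:
  mean(X_1) = (5 + 7 + 1 + 5) / 4 = 18/4 = 4.5
  mean(X_2) = (8 + 8 + 4 + 1) / 4 = 21/4 = 5.25

Step 2 — sample covariance S[i,j] = (1/(n-1)) · Σ_k (x_{k,i} - mean_i) · (x_{k,j} - mean_j), with n-1 = 3.
  S[X_1,X_1] = ((0.5)·(0.5) + (2.5)·(2.5) + (-3.5)·(-3.5) + (0.5)·(0.5)) / 3 = 19/3 = 6.3333
  S[X_1,X_2] = ((0.5)·(2.75) + (2.5)·(2.75) + (-3.5)·(-1.25) + (0.5)·(-4.25)) / 3 = 10.5/3 = 3.5
  S[X_2,X_2] = ((2.75)·(2.75) + (2.75)·(2.75) + (-1.25)·(-1.25) + (-4.25)·(-4.25)) / 3 = 34.75/3 = 11.5833

S is symmetric (S[j,i] = S[i,j]). Assembling:

S = [[6.3333, 3.5],
 [3.5, 11.5833]]


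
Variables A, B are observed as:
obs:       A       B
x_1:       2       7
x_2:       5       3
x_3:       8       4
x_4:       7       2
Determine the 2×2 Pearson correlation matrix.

Step 1 — column means:
  mean(A) = (2 + 5 + 8 + 7) / 4 = 22/4 = 5.5
  mean(B) = (7 + 3 + 4 + 2) / 4 = 16/4 = 4

Step 2 — sample variances and covariances s[i,j] = (1/(n-1)) · Σ_k (x_{k,i} - mean_i) · (x_{k,j} - mean_j), with n-1 = 3:
  s[A,A] = ((-3.5)·(-3.5) + (-0.5)·(-0.5) + (2.5)·(2.5) + (1.5)·(1.5)) / 3 = 21/3 = 7
  s[A,B] = ((-3.5)·(3) + (-0.5)·(-1) + (2.5)·(0) + (1.5)·(-2)) / 3 = -13/3 = -4.3333
  s[B,B] = ((3)·(3) + (-1)·(-1) + (0)·(0) + (-2)·(-2)) / 3 = 14/3 = 4.6667
  Sample standard deviations s_i = √(s[i,i]):
  s(A) = √(7) = 2.6458
  s(B) = √(4.6667) = 2.1602

Step 3 — r_{ij} = s_{ij} / (s_i · s_j):
  r[A,A] = 1 (diagonal).
  r[A,B] = -4.3333 / (2.6458 · 2.1602) = -4.3333 / 5.7155 = -0.7582
  r[B,B] = 1 (diagonal).

R is symmetric with unit diagonal. Assembling:

R = [[1, -0.7582],
 [-0.7582, 1]]


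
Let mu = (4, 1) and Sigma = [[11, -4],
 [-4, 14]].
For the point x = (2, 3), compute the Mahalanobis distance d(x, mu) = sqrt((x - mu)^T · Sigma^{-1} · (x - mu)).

Step 1 — centre the observation: (x - mu) = (-2, 2).

Step 2 — invert Sigma. det(Sigma) = 11·14 - (-4)² = 138.
  Sigma^{-1} = (1/det) · [[d, -b], [-b, a]] = [[0.1014, 0.029],
 [0.029, 0.0797]].

Step 3 — form the quadratic (x - mu)^T · Sigma^{-1} · (x - mu):
  Sigma^{-1} · (x - mu) = (-0.1449, 0.1014).
  (x - mu)^T · [Sigma^{-1} · (x - mu)] = (-2)·(-0.1449) + (2)·(0.1014) = 0.4928.

Step 4 — take square root: d = √(0.4928) ≈ 0.702.

d(x, mu) = √(0.4928) ≈ 0.702


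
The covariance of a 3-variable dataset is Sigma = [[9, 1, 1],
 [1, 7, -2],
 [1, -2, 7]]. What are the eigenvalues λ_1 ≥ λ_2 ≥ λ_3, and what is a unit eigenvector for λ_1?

Step 1 — characteristic polynomial p(λ) = det(λI - Sigma) = λ³ - tr·λ² + c_1·λ - det, where tr = trace, c_1 = sum of the principal 2×2 minors, det = det(Sigma):
  tr = 9 + 7 + 7 = 23,
  c_1 = (9·7 - (1)²) + (9·7 - (1)²) + (7·7 - (-2)²) = 62 + 62 + 45 = 169,
  det = 9·(7·7 - (-2)²) - (1)·((1)·7 - (-2)·(1)) + (1)·((1)·(-2) - 7·(1)) = 9·(45) - (1)·(9) + (1)·(-9) = 387.
  So p(λ) = λ³ - 23λ² + 169λ - 387.
Step 2 — look for an integer root (rational root theorem: any rational root is an integer divisor of 387). Testing λ = 9:
  p(9) = 729 - 1863 + 1521 - 387 = 0  ✓
  Dividing out (λ - 9): p(λ) = (λ - 9)(λ² - 14λ + 43).
Step 3 — remaining eigenvalues from the quadratic λ² - 14λ + 43 = 0:
  Δ = 14² - 4·43 = 196 - 172 = 24,  λ = (14 ± √24)/2 = (14 ± 4.899)/2 ≈ 9.4495 or 4.5505.
  Sorted: λ_1 = 9.4495,  λ_2 = 9,  λ_3 = 4.5505  (check: sum = 23 = tr ✓).

Step 4 — unit eigenvector for λ_1 ≈ 9.4495: v spans the null space of (Sigma - λ_1 I), whose rows are
  r_1 = (-0.4495, 1, 1),  r_2 = (1, -2.4495, -2),  r_3 = (1, -2, -2.4495).
  v is orthogonal to every row, so take v ∝ r_1 × r_2 = ((1)·(-2) - (1)·(-2.4495), (1)·(1) - (-0.4495)·(-2), (-0.4495)·(-2.4495) - (1)·(1)) ≈ (0.4495, 0.101, 0.101).
  Let u = (0.4495, 0.101, 0.101).
  ||u|| = √((0.4495)² + (0.101)² + (0.101)²) = √(0.2225) ≈ 0.4716,  v_1 = u/||u|| ≈ (0.953, 0.2142, 0.2142) (||v_1|| = 1).

λ_1 = 9.4495,  λ_2 = 9,  λ_3 = 4.5505;  v_1 ≈ (0.953, 0.2142, 0.2142)


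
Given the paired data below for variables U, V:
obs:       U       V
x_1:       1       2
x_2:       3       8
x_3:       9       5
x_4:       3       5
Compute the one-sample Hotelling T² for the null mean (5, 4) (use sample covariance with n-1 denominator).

Step 1 — sample mean vector:
  mean(U) = (1 + 3 + 9 + 3) / 4 = 16/4 = 4
  mean(V) = (2 + 8 + 5 + 5) / 4 = 20/4 = 5
  x̄ = (4, 5),  deviation x̄ - mu_0 = (4, 5) - (5, 4) = (-1, 1).

Step 2 — sample covariance matrix, S[i,j] = (1/(n-1)) · Σ_k (x_{k,i} - mean_i) · (x_{k,j} - mean_j), divisor n-1 = 3:
  S[U,U] = ((-3)·(-3) + (-1)·(-1) + (5)·(5) + (-1)·(-1)) / 3 = 36/3 = 12
  S[U,V] = ((-3)·(-3) + (-1)·(3) + (5)·(0) + (-1)·(0)) / 3 = 6/3 = 2
  S[V,V] = ((-3)·(-3) + (3)·(3) + (0)·(0) + (0)·(0)) / 3 = 18/3 = 6
  S = [[12, 2],
 [2, 6]].

Step 3 — invert S. det(S) = 12·6 - (2)² = 68.
  S^{-1} = (1/det) · [[d, -b], [-b, a]] = [[0.0882, -0.0294],
 [-0.0294, 0.1765]].

Step 4 — quadratic form (x̄ - mu_0)^T · S^{-1} · (x̄ - mu_0):
  S^{-1} · (x̄ - mu_0) = (-0.1176, 0.2059),
  (x̄ - mu_0)^T · [...] = (-1)·(-0.1176) + (1)·(0.2059) = 0.3235.

Step 5 — scale by n: T² = 4 · 0.3235 = 1.2941.

T² ≈ 1.2941


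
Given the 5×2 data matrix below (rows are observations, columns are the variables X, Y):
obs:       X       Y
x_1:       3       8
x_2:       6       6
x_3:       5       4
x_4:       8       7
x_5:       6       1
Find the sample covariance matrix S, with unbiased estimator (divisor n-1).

Step 1 — column means:
  mean(X) = (3 + 6 + 5 + 8 + 6) / 5 = 28/5 = 5.6
  mean(Y) = (8 + 6 + 4 + 7 + 1) / 5 = 26/5 = 5.2

Step 2 — sample covariance S[i,j] = (1/(n-1)) · Σ_k (x_{k,i} - mean_i) · (x_{k,j} - mean_j), with n-1 = 4.
  S[X,X] = ((-2.6)·(-2.6) + (0.4)·(0.4) + (-0.6)·(-0.6) + (2.4)·(2.4) + (0.4)·(0.4)) / 4 = 13.2/4 = 3.3
  S[X,Y] = ((-2.6)·(2.8) + (0.4)·(0.8) + (-0.6)·(-1.2) + (2.4)·(1.8) + (0.4)·(-4.2)) / 4 = -3.6/4 = -0.9
  S[Y,Y] = ((2.8)·(2.8) + (0.8)·(0.8) + (-1.2)·(-1.2) + (1.8)·(1.8) + (-4.2)·(-4.2)) / 4 = 30.8/4 = 7.7

S is symmetric (S[j,i] = S[i,j]). Assembling:

S = [[3.3, -0.9],
 [-0.9, 7.7]]


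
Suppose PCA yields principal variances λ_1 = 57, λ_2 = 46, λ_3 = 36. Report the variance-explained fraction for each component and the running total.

Step 1 — total variance = trace(Sigma) = Σ λ_i = 57 + 46 + 36 = 139.

Step 2 — fraction explained by component i = λ_i / Σ λ:
  PC1: 57/139 = 0.4101
  PC2: 46/139 = 0.3309
  PC3: 36/139 = 0.259

Step 3 — cumulative fraction after k components = (λ_1 + ... + λ_k) / Σ λ:
  k = 1: 57/139 = 0.4101
  k = 2: (57 + 46)/139 = 103/139 = 0.741
  k = 3: (57 + 46 + 36)/139 = 139/139 = 1

Summary (fraction, with percent):

explained: PC1 0.4101 (41.01%), PC2 0.3309 (33.09%), PC3 0.259 (25.9%);  cumulative: 0.4101, 0.741, 1


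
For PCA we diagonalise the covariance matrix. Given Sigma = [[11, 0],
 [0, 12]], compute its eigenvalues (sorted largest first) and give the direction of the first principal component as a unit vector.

Step 1 — characteristic polynomial of 2×2 Sigma:
  det(Sigma - λI) = λ² - trace · λ + det = 0.
  trace = 11 + 12 = 23, det = 11·12 - (0)² = 132.
Step 2 — discriminant:
  Δ = trace² - 4·det = 529 - 528 = 1.
Step 3 — eigenvalues:
  λ = (trace ± √Δ)/2 = (23 ± 1)/2,
  λ_1 = 12,  λ_2 = 11.

Step 4 — unit eigenvector for λ_1: Sigma is diagonal, so its eigenvectors are the coordinate axes. λ_1 = 12 is the diagonal entry on the second coordinate axis, hence
  v_1 = (0, 1) (||v_1|| = 1).

λ_1 = 12,  λ_2 = 11;  v_1 ≈ (0, 1)


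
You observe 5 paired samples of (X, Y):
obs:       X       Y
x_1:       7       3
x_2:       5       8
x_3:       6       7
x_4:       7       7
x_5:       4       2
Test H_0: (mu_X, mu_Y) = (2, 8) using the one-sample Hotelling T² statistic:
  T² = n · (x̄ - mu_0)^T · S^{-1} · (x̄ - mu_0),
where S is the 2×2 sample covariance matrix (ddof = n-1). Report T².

Step 1 — sample mean vector:
  mean(X) = (7 + 5 + 6 + 7 + 4) / 5 = 29/5 = 5.8
  mean(Y) = (3 + 8 + 7 + 7 + 2) / 5 = 27/5 = 5.4
  x̄ = (5.8, 5.4),  deviation x̄ - mu_0 = (5.8, 5.4) - (2, 8) = (3.8, -2.6).

Step 2 — sample covariance matrix, S[i,j] = (1/(n-1)) · Σ_k (x_{k,i} - mean_i) · (x_{k,j} - mean_j), divisor n-1 = 4:
  S[X,X] = ((1.2)·(1.2) + (-0.8)·(-0.8) + (0.2)·(0.2) + (1.2)·(1.2) + (-1.8)·(-1.8)) / 4 = 6.8/4 = 1.7
  S[X,Y] = ((1.2)·(-2.4) + (-0.8)·(2.6) + (0.2)·(1.6) + (1.2)·(1.6) + (-1.8)·(-3.4)) / 4 = 3.4/4 = 0.85
  S[Y,Y] = ((-2.4)·(-2.4) + (2.6)·(2.6) + (1.6)·(1.6) + (1.6)·(1.6) + (-3.4)·(-3.4)) / 4 = 29.2/4 = 7.3
  S = [[1.7, 0.85],
 [0.85, 7.3]].

Step 3 — invert S. det(S) = 1.7·7.3 - (0.85)² = 11.6875.
  S^{-1} = (1/det) · [[d, -b], [-b, a]] = [[0.6246, -0.0727],
 [-0.0727, 0.1455]].

Step 4 — quadratic form (x̄ - mu_0)^T · S^{-1} · (x̄ - mu_0):
  S^{-1} · (x̄ - mu_0) = (2.5626, -0.6545),
  (x̄ - mu_0)^T · [...] = (3.8)·(2.5626) + (-2.6)·(-0.6545) = 11.4396.

Step 5 — scale by n: T² = 5 · 11.4396 = 57.1979.

T² ≈ 57.1979


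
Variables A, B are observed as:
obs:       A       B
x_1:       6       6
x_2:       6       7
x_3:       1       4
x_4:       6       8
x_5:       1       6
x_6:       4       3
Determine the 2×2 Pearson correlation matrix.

Step 1 — column means:
  mean(A) = (6 + 6 + 1 + 6 + 1 + 4) / 6 = 24/6 = 4
  mean(B) = (6 + 7 + 4 + 8 + 6 + 3) / 6 = 34/6 = 5.6667

Step 2 — sample variances and covariances s[i,j] = (1/(n-1)) · Σ_k (x_{k,i} - mean_i) · (x_{k,j} - mean_j), with n-1 = 5:
  s[A,A] = ((2)·(2) + (2)·(2) + (-3)·(-3) + (2)·(2) + (-3)·(-3) + (0)·(0)) / 5 = 30/5 = 6
  s[A,B] = ((2)·(0.3333) + (2)·(1.3333) + (-3)·(-1.6667) + (2)·(2.3333) + (-3)·(0.3333) + (0)·(-2.6667)) / 5 = 12/5 = 2.4
  s[B,B] = ((0.3333)·(0.3333) + (1.3333)·(1.3333) + (-1.6667)·(-1.6667) + (2.3333)·(2.3333) + (0.3333)·(0.3333) + (-2.6667)·(-2.6667)) / 5 = 17.3333/5 = 3.4667
  Sample standard deviations s_i = √(s[i,i]):
  s(A) = √(6) = 2.4495
  s(B) = √(3.4667) = 1.8619

Step 3 — r_{ij} = s_{ij} / (s_i · s_j):
  r[A,A] = 1 (diagonal).
  r[A,B] = 2.4 / (2.4495 · 1.8619) = 2.4 / 4.5607 = 0.5262
  r[B,B] = 1 (diagonal).

R is symmetric with unit diagonal. Assembling:

R = [[1, 0.5262],
 [0.5262, 1]]


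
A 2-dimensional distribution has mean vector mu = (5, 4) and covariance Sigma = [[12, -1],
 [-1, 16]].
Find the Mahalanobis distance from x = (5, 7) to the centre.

Step 1 — centre the observation: (x - mu) = (0, 3).

Step 2 — invert Sigma. det(Sigma) = 12·16 - (-1)² = 191.
  Sigma^{-1} = (1/det) · [[d, -b], [-b, a]] = [[0.0838, 0.0052],
 [0.0052, 0.0628]].

Step 3 — form the quadratic (x - mu)^T · Sigma^{-1} · (x - mu):
  Sigma^{-1} · (x - mu) = (0.0157, 0.1885).
  (x - mu)^T · [Sigma^{-1} · (x - mu)] = (0)·(0.0157) + (3)·(0.1885) = 0.5654.

Step 4 — take square root: d = √(0.5654) ≈ 0.752.

d(x, mu) = √(0.5654) ≈ 0.752


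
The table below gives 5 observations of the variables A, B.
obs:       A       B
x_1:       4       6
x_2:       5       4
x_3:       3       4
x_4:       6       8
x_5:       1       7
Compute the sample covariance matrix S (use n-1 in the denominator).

Step 1 — column means:
  mean(A) = (4 + 5 + 3 + 6 + 1) / 5 = 19/5 = 3.8
  mean(B) = (6 + 4 + 4 + 8 + 7) / 5 = 29/5 = 5.8

Step 2 — sample covariance S[i,j] = (1/(n-1)) · Σ_k (x_{k,i} - mean_i) · (x_{k,j} - mean_j), with n-1 = 4.
  S[A,A] = ((0.2)·(0.2) + (1.2)·(1.2) + (-0.8)·(-0.8) + (2.2)·(2.2) + (-2.8)·(-2.8)) / 4 = 14.8/4 = 3.7
  S[A,B] = ((0.2)·(0.2) + (1.2)·(-1.8) + (-0.8)·(-1.8) + (2.2)·(2.2) + (-2.8)·(1.2)) / 4 = 0.8/4 = 0.2
  S[B,B] = ((0.2)·(0.2) + (-1.8)·(-1.8) + (-1.8)·(-1.8) + (2.2)·(2.2) + (1.2)·(1.2)) / 4 = 12.8/4 = 3.2

S is symmetric (S[j,i] = S[i,j]). Assembling:

S = [[3.7, 0.2],
 [0.2, 3.2]]


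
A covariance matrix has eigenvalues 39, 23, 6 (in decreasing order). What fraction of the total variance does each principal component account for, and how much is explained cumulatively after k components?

Step 1 — total variance = trace(Sigma) = Σ λ_i = 39 + 23 + 6 = 68.

Step 2 — fraction explained by component i = λ_i / Σ λ:
  PC1: 39/68 = 0.5735
  PC2: 23/68 = 0.3382
  PC3: 6/68 = 0.0882

Step 3 — cumulative fraction after k components = (λ_1 + ... + λ_k) / Σ λ:
  k = 1: 39/68 = 0.5735
  k = 2: (39 + 23)/68 = 62/68 = 0.9118
  k = 3: (39 + 23 + 6)/68 = 68/68 = 1

Summary (fraction, with percent):

explained: PC1 0.5735 (57.35%), PC2 0.3382 (33.82%), PC3 0.0882 (8.82%);  cumulative: 0.5735, 0.9118, 1


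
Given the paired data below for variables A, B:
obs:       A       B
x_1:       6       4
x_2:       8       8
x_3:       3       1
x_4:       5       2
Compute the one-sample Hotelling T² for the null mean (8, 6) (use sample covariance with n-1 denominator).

Step 1 — sample mean vector:
  mean(A) = (6 + 8 + 3 + 5) / 4 = 22/4 = 5.5
  mean(B) = (4 + 8 + 1 + 2) / 4 = 15/4 = 3.75
  x̄ = (5.5, 3.75),  deviation x̄ - mu_0 = (5.5, 3.75) - (8, 6) = (-2.5, -2.25).

Step 2 — sample covariance matrix, S[i,j] = (1/(n-1)) · Σ_k (x_{k,i} - mean_i) · (x_{k,j} - mean_j), divisor n-1 = 3:
  S[A,A] = ((0.5)·(0.5) + (2.5)·(2.5) + (-2.5)·(-2.5) + (-0.5)·(-0.5)) / 3 = 13/3 = 4.3333
  S[A,B] = ((0.5)·(0.25) + (2.5)·(4.25) + (-2.5)·(-2.75) + (-0.5)·(-1.75)) / 3 = 18.5/3 = 6.1667
  S[B,B] = ((0.25)·(0.25) + (4.25)·(4.25) + (-2.75)·(-2.75) + (-1.75)·(-1.75)) / 3 = 28.75/3 = 9.5833
  S = [[4.3333, 6.1667],
 [6.1667, 9.5833]].

Step 3 — invert S. det(S) = 4.3333·9.5833 - (6.1667)² = 3.5.
  S^{-1} = (1/det) · [[d, -b], [-b, a]] = [[2.7381, -1.7619],
 [-1.7619, 1.2381]].

Step 4 — quadratic form (x̄ - mu_0)^T · S^{-1} · (x̄ - mu_0):
  S^{-1} · (x̄ - mu_0) = (-2.881, 1.619),
  (x̄ - mu_0)^T · [...] = (-2.5)·(-2.881) + (-2.25)·(1.619) = 3.5595.

Step 5 — scale by n: T² = 4 · 3.5595 = 14.2381.

T² ≈ 14.2381


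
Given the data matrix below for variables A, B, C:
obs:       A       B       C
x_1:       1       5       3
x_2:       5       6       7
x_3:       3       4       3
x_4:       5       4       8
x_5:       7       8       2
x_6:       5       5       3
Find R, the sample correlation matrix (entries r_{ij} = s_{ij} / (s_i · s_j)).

Step 1 — column means:
  mean(A) = (1 + 5 + 3 + 5 + 7 + 5) / 6 = 26/6 = 4.3333
  mean(B) = (5 + 6 + 4 + 4 + 8 + 5) / 6 = 32/6 = 5.3333
  mean(C) = (3 + 7 + 3 + 8 + 2 + 3) / 6 = 26/6 = 4.3333

Step 2 — sample variances and covariances s[i,j] = (1/(n-1)) · Σ_k (x_{k,i} - mean_i) · (x_{k,j} - mean_j), with n-1 = 5:
  s[A,A] = ((-3.3333)·(-3.3333) + (0.6667)·(0.6667) + (-1.3333)·(-1.3333) + (0.6667)·(0.6667) + (2.6667)·(2.6667) + (0.6667)·(0.6667)) / 5 = 21.3333/5 = 4.2667
  s[A,B] = ((-3.3333)·(-0.3333) + (0.6667)·(0.6667) + (-1.3333)·(-1.3333) + (0.6667)·(-1.3333) + (2.6667)·(2.6667) + (0.6667)·(-0.3333)) / 5 = 9.3333/5 = 1.8667
  s[A,C] = ((-3.3333)·(-1.3333) + (0.6667)·(2.6667) + (-1.3333)·(-1.3333) + (0.6667)·(3.6667) + (2.6667)·(-2.3333) + (0.6667)·(-1.3333)) / 5 = 3.3333/5 = 0.6667
  s[B,B] = ((-0.3333)·(-0.3333) + (0.6667)·(0.6667) + (-1.3333)·(-1.3333) + (-1.3333)·(-1.3333) + (2.6667)·(2.6667) + (-0.3333)·(-0.3333)) / 5 = 11.3333/5 = 2.2667
  s[B,C] = ((-0.3333)·(-1.3333) + (0.6667)·(2.6667) + (-1.3333)·(-1.3333) + (-1.3333)·(3.6667) + (2.6667)·(-2.3333) + (-0.3333)·(-1.3333)) / 5 = -6.6667/5 = -1.3333
  s[C,C] = ((-1.3333)·(-1.3333) + (2.6667)·(2.6667) + (-1.3333)·(-1.3333) + (3.6667)·(3.6667) + (-2.3333)·(-2.3333) + (-1.3333)·(-1.3333)) / 5 = 31.3333/5 = 6.2667
  Sample standard deviations s_i = √(s[i,i]):
  s(A) = √(4.2667) = 2.0656
  s(B) = √(2.2667) = 1.5055
  s(C) = √(6.2667) = 2.5033

Step 3 — r_{ij} = s_{ij} / (s_i · s_j):
  r[A,A] = 1 (diagonal).
  r[A,B] = 1.8667 / (2.0656 · 1.5055) = 1.8667 / 3.1098 = 0.6002
  r[A,C] = 0.6667 / (2.0656 · 2.5033) = 0.6667 / 5.1709 = 0.1289
  r[B,B] = 1 (diagonal).
  r[B,C] = -1.3333 / (1.5055 · 2.5033) = -1.3333 / 3.7689 = -0.3538
  r[C,C] = 1 (diagonal).

R is symmetric with unit diagonal. Assembling:

R = [[1, 0.6002, 0.1289],
 [0.6002, 1, -0.3538],
 [0.1289, -0.3538, 1]]


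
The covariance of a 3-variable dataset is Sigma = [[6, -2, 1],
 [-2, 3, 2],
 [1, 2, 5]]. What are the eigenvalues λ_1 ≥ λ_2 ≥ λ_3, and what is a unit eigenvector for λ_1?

Step 1 — characteristic polynomial p(λ) = det(λI - Sigma) = λ³ - tr·λ² + c_1·λ - det, where tr = trace, c_1 = sum of the principal 2×2 minors, det = det(Sigma):
  tr = 6 + 3 + 5 = 14,
  c_1 = (6·3 - (-2)²) + (6·5 - (1)²) + (3·5 - (2)²) = 14 + 29 + 11 = 54,
  det = 6·(3·5 - (2)²) - (-2)·((-2)·5 - (2)·(1)) + (1)·((-2)·(2) - 3·(1)) = 6·(11) - (-2)·(-12) + (1)·(-7) = 35.
  So p(λ) = λ³ - 14λ² + 54λ - 35.
Step 2 — look for an integer root (rational root theorem: any rational root is an integer divisor of 35). Testing λ = 7:
  p(7) = 343 - 686 + 378 - 35 = 0  ✓
  Dividing out (λ - 7): p(λ) = (λ - 7)(λ² - 7λ + 5).
Step 3 — remaining eigenvalues from the quadratic λ² - 7λ + 5 = 0:
  Δ = 7² - 4·5 = 49 - 20 = 29,  λ = (7 ± √29)/2 = (7 ± 5.3852)/2 ≈ 6.1926 or 0.8074.
  Sorted: λ_1 = 7,  λ_2 = 6.1926,  λ_3 = 0.8074  (check: sum = 14 = tr ✓).

Step 4 — unit eigenvector for λ_1 = 7: v spans the null space of (Sigma - λ_1 I), whose rows are
  r_1 = (-1, -2, 1),  r_2 = (-2, -4, 2),  r_3 = (1, 2, -2).
  v is orthogonal to every row, so take v ∝ r_1 × r_3 = ((-2)·(-2) - (1)·(2), (1)·(1) - (-1)·(-2), (-1)·(2) - (-2)·(1)) = (2, -1, 0).
  Let u = (2, -1, 0).
  ||u|| = √((2)² + (-1)² + (0)²) = √(5) ≈ 2.2361,  v_1 = u/||u|| ≈ (0.8944, -0.4472, 0) (||v_1|| = 1).

λ_1 = 7,  λ_2 = 6.1926,  λ_3 = 0.8074;  v_1 ≈ (0.8944, -0.4472, 0)


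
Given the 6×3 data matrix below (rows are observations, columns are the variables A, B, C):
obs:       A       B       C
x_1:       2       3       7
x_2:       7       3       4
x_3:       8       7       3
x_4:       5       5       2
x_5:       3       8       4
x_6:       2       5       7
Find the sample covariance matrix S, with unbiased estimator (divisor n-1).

Step 1 — column means:
  mean(A) = (2 + 7 + 8 + 5 + 3 + 2) / 6 = 27/6 = 4.5
  mean(B) = (3 + 3 + 7 + 5 + 8 + 5) / 6 = 31/6 = 5.1667
  mean(C) = (7 + 4 + 3 + 2 + 4 + 7) / 6 = 27/6 = 4.5

Step 2 — sample covariance S[i,j] = (1/(n-1)) · Σ_k (x_{k,i} - mean_i) · (x_{k,j} - mean_j), with n-1 = 5.
  S[A,A] = ((-2.5)·(-2.5) + (2.5)·(2.5) + (3.5)·(3.5) + (0.5)·(0.5) + (-1.5)·(-1.5) + (-2.5)·(-2.5)) / 5 = 33.5/5 = 6.7
  S[A,B] = ((-2.5)·(-2.1667) + (2.5)·(-2.1667) + (3.5)·(1.8333) + (0.5)·(-0.1667) + (-1.5)·(2.8333) + (-2.5)·(-0.1667)) / 5 = 2.5/5 = 0.5
  S[A,C] = ((-2.5)·(2.5) + (2.5)·(-0.5) + (3.5)·(-1.5) + (0.5)·(-2.5) + (-1.5)·(-0.5) + (-2.5)·(2.5)) / 5 = -19.5/5 = -3.9
  S[B,B] = ((-2.1667)·(-2.1667) + (-2.1667)·(-2.1667) + (1.8333)·(1.8333) + (-0.1667)·(-0.1667) + (2.8333)·(2.8333) + (-0.1667)·(-0.1667)) / 5 = 20.8333/5 = 4.1667
  S[B,C] = ((-2.1667)·(2.5) + (-2.1667)·(-0.5) + (1.8333)·(-1.5) + (-0.1667)·(-2.5) + (2.8333)·(-0.5) + (-0.1667)·(2.5)) / 5 = -8.5/5 = -1.7
  S[C,C] = ((2.5)·(2.5) + (-0.5)·(-0.5) + (-1.5)·(-1.5) + (-2.5)·(-2.5) + (-0.5)·(-0.5) + (2.5)·(2.5)) / 5 = 21.5/5 = 4.3

S is symmetric (S[j,i] = S[i,j]). Assembling:

S = [[6.7, 0.5, -3.9],
 [0.5, 4.1667, -1.7],
 [-3.9, -1.7, 4.3]]


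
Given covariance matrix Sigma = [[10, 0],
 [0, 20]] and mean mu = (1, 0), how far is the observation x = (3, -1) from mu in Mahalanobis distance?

Step 1 — centre the observation: (x - mu) = (2, -1).

Step 2 — invert Sigma. det(Sigma) = 10·20 - (0)² = 200.
  Sigma^{-1} = (1/det) · [[d, -b], [-b, a]] = [[0.1, 0],
 [0, 0.05]].

Step 3 — form the quadratic (x - mu)^T · Sigma^{-1} · (x - mu):
  Sigma^{-1} · (x - mu) = (0.2, -0.05).
  (x - mu)^T · [Sigma^{-1} · (x - mu)] = (2)·(0.2) + (-1)·(-0.05) = 0.45.

Step 4 — take square root: d = √(0.45) ≈ 0.6708.

d(x, mu) = √(0.45) ≈ 0.6708


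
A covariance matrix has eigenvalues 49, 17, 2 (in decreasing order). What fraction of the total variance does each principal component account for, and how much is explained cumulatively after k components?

Step 1 — total variance = trace(Sigma) = Σ λ_i = 49 + 17 + 2 = 68.

Step 2 — fraction explained by component i = λ_i / Σ λ:
  PC1: 49/68 = 0.7206
  PC2: 17/68 = 0.25
  PC3: 2/68 = 0.0294

Step 3 — cumulative fraction after k components = (λ_1 + ... + λ_k) / Σ λ:
  k = 1: 49/68 = 0.7206
  k = 2: (49 + 17)/68 = 66/68 = 0.9706
  k = 3: (49 + 17 + 2)/68 = 68/68 = 1

Summary (fraction, with percent):

explained: PC1 0.7206 (72.06%), PC2 0.25 (25%), PC3 0.0294 (2.94%);  cumulative: 0.7206, 0.9706, 1


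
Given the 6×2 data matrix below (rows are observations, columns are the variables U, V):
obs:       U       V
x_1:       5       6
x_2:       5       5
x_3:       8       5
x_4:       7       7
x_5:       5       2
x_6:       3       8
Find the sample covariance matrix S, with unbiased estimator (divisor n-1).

Step 1 — column means:
  mean(U) = (5 + 5 + 8 + 7 + 5 + 3) / 6 = 33/6 = 5.5
  mean(V) = (6 + 5 + 5 + 7 + 2 + 8) / 6 = 33/6 = 5.5

Step 2 — sample covariance S[i,j] = (1/(n-1)) · Σ_k (x_{k,i} - mean_i) · (x_{k,j} - mean_j), with n-1 = 5.
  S[U,U] = ((-0.5)·(-0.5) + (-0.5)·(-0.5) + (2.5)·(2.5) + (1.5)·(1.5) + (-0.5)·(-0.5) + (-2.5)·(-2.5)) / 5 = 15.5/5 = 3.1
  S[U,V] = ((-0.5)·(0.5) + (-0.5)·(-0.5) + (2.5)·(-0.5) + (1.5)·(1.5) + (-0.5)·(-3.5) + (-2.5)·(2.5)) / 5 = -3.5/5 = -0.7
  S[V,V] = ((0.5)·(0.5) + (-0.5)·(-0.5) + (-0.5)·(-0.5) + (1.5)·(1.5) + (-3.5)·(-3.5) + (2.5)·(2.5)) / 5 = 21.5/5 = 4.3

S is symmetric (S[j,i] = S[i,j]). Assembling:

S = [[3.1, -0.7],
 [-0.7, 4.3]]


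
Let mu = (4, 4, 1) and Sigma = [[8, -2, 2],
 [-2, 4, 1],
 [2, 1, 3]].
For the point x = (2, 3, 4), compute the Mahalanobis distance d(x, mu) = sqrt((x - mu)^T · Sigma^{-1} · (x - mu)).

Step 1 — centre the observation: (x - mu) = (-2, -1, 3).

Step 2 — invert Sigma (cofactor / det for 3×3, or solve directly):
  Sigma^{-1} = [[0.2115, 0.1538, -0.1923],
 [0.1538, 0.3846, -0.2308],
 [-0.1923, -0.2308, 0.5385]].

Step 3 — form the quadratic (x - mu)^T · Sigma^{-1} · (x - mu):
  Sigma^{-1} · (x - mu) = (-1.1538, -1.3846, 2.2308).
  (x - mu)^T · [Sigma^{-1} · (x - mu)] = (-2)·(-1.1538) + (-1)·(-1.3846) + (3)·(2.2308) = 10.3846.

Step 4 — take square root: d = √(10.3846) ≈ 3.2225.

d(x, mu) = √(10.3846) ≈ 3.2225


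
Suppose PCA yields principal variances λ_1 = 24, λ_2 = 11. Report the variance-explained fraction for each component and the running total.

Step 1 — total variance = trace(Sigma) = Σ λ_i = 24 + 11 = 35.

Step 2 — fraction explained by component i = λ_i / Σ λ:
  PC1: 24/35 = 0.6857
  PC2: 11/35 = 0.3143

Step 3 — cumulative fraction after k components = (λ_1 + ... + λ_k) / Σ λ:
  k = 1: 24/35 = 0.6857
  k = 2: (24 + 11)/35 = 35/35 = 1

Summary (fraction, with percent):

explained: PC1 0.6857 (68.57%), PC2 0.3143 (31.43%);  cumulative: 0.6857, 1


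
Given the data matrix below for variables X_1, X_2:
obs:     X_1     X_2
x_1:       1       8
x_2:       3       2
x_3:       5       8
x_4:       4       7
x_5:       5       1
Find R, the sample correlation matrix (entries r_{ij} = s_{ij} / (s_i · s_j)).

Step 1 — column means:
  mean(X_1) = (1 + 3 + 5 + 4 + 5) / 5 = 18/5 = 3.6
  mean(X_2) = (8 + 2 + 8 + 7 + 1) / 5 = 26/5 = 5.2

Step 2 — sample variances and covariances s[i,j] = (1/(n-1)) · Σ_k (x_{k,i} - mean_i) · (x_{k,j} - mean_j), with n-1 = 4:
  s[X_1,X_1] = ((-2.6)·(-2.6) + (-0.6)·(-0.6) + (1.4)·(1.4) + (0.4)·(0.4) + (1.4)·(1.4)) / 4 = 11.2/4 = 2.8
  s[X_1,X_2] = ((-2.6)·(2.8) + (-0.6)·(-3.2) + (1.4)·(2.8) + (0.4)·(1.8) + (1.4)·(-4.2)) / 4 = -6.6/4 = -1.65
  s[X_2,X_2] = ((2.8)·(2.8) + (-3.2)·(-3.2) + (2.8)·(2.8) + (1.8)·(1.8) + (-4.2)·(-4.2)) / 4 = 46.8/4 = 11.7
  Sample standard deviations s_i = √(s[i,i]):
  s(X_1) = √(2.8) = 1.6733
  s(X_2) = √(11.7) = 3.4205

Step 3 — r_{ij} = s_{ij} / (s_i · s_j):
  r[X_1,X_1] = 1 (diagonal).
  r[X_1,X_2] = -1.65 / (1.6733 · 3.4205) = -1.65 / 5.7236 = -0.2883
  r[X_2,X_2] = 1 (diagonal).

R is symmetric with unit diagonal. Assembling:

R = [[1, -0.2883],
 [-0.2883, 1]]


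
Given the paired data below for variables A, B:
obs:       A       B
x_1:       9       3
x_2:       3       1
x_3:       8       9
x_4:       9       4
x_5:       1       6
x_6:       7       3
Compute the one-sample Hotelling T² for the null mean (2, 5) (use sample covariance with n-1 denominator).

Step 1 — sample mean vector:
  mean(A) = (9 + 3 + 8 + 9 + 1 + 7) / 6 = 37/6 = 6.1667
  mean(B) = (3 + 1 + 9 + 4 + 6 + 3) / 6 = 26/6 = 4.3333
  x̄ = (6.1667, 4.3333),  deviation x̄ - mu_0 = (6.1667, 4.3333) - (2, 5) = (4.1667, -0.6667).

Step 2 — sample covariance matrix, S[i,j] = (1/(n-1)) · Σ_k (x_{k,i} - mean_i) · (x_{k,j} - mean_j), divisor n-1 = 5:
  S[A,A] = ((2.8333)·(2.8333) + (-3.1667)·(-3.1667) + (1.8333)·(1.8333) + (2.8333)·(2.8333) + (-5.1667)·(-5.1667) + (0.8333)·(0.8333)) / 5 = 56.8333/5 = 11.3667
  S[A,B] = ((2.8333)·(-1.3333) + (-3.1667)·(-3.3333) + (1.8333)·(4.6667) + (2.8333)·(-0.3333) + (-5.1667)·(1.6667) + (0.8333)·(-1.3333)) / 5 = 4.6667/5 = 0.9333
  S[B,B] = ((-1.3333)·(-1.3333) + (-3.3333)·(-3.3333) + (4.6667)·(4.6667) + (-0.3333)·(-0.3333) + (1.6667)·(1.6667) + (-1.3333)·(-1.3333)) / 5 = 39.3333/5 = 7.8667
  S = [[11.3667, 0.9333],
 [0.9333, 7.8667]].

Step 3 — invert S. det(S) = 11.3667·7.8667 - (0.9333)² = 88.5467.
  S^{-1} = (1/det) · [[d, -b], [-b, a]] = [[0.0888, -0.0105],
 [-0.0105, 0.1284]].

Step 4 — quadratic form (x̄ - mu_0)^T · S^{-1} · (x̄ - mu_0):
  S^{-1} · (x̄ - mu_0) = (0.3772, -0.1295),
  (x̄ - mu_0)^T · [...] = (4.1667)·(0.3772) + (-0.6667)·(-0.1295) = 1.658.

Step 5 — scale by n: T² = 6 · 1.658 = 9.948.

T² ≈ 9.948


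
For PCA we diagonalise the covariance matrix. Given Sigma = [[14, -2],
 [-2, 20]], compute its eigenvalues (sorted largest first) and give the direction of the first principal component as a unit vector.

Step 1 — characteristic polynomial of 2×2 Sigma:
  det(Sigma - λI) = λ² - trace · λ + det = 0.
  trace = 14 + 20 = 34, det = 14·20 - (-2)² = 276.
Step 2 — discriminant:
  Δ = trace² - 4·det = 1156 - 1104 = 52.
Step 3 — eigenvalues:
  λ = (trace ± √Δ)/2 = (34 ± 7.2111)/2,
  λ_1 = 20.6056,  λ_2 = 13.3944.

Step 4 — unit eigenvector for λ_1: solve (Sigma - λ_1 I)v = 0. First row:
  (14 - 20.6056)·v_x + (-2)·v_y = 0, i.e. (-6.6056)·v_x + (-2)·v_y = 0,
  so v ∝ (b, λ_1 - a) = (-2, 6.6056); multiply by -1 so the first entry is positive: u = (2, -6.6056).
  ||u|| = √((2)² + (-6.6056)²) = √(47.6333) ≈ 6.9017,
  v_1 = u/||u|| ≈ (0.2898, -0.9571) (||v_1|| = 1).

λ_1 = 20.6056,  λ_2 = 13.3944;  v_1 ≈ (0.2898, -0.9571)


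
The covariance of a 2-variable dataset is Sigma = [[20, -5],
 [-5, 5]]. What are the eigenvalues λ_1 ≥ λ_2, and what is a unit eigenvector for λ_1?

Step 1 — characteristic polynomial of 2×2 Sigma:
  det(Sigma - λI) = λ² - trace · λ + det = 0.
  trace = 20 + 5 = 25, det = 20·5 - (-5)² = 75.
Step 2 — discriminant:
  Δ = trace² - 4·det = 625 - 300 = 325.
Step 3 — eigenvalues:
  λ = (trace ± √Δ)/2 = (25 ± 18.0278)/2,
  λ_1 = 21.5139,  λ_2 = 3.4861.

Step 4 — unit eigenvector for λ_1: solve (Sigma - λ_1 I)v = 0. First row:
  (20 - 21.5139)·v_x + (-5)·v_y = 0, i.e. (-1.5139)·v_x + (-5)·v_y = 0,
  so v ∝ (b, λ_1 - a) = (-5, 1.5139); multiply by -1 so the first entry is positive: u = (5, -1.5139).
  ||u|| = √((5)² + (-1.5139)²) = √(27.2918) ≈ 5.2242,
  v_1 = u/||u|| ≈ (0.9571, -0.2898) (||v_1|| = 1).

λ_1 = 21.5139,  λ_2 = 3.4861;  v_1 ≈ (0.9571, -0.2898)


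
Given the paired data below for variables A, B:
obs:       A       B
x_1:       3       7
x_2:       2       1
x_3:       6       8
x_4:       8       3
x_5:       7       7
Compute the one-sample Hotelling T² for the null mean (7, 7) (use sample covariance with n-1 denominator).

Step 1 — sample mean vector:
  mean(A) = (3 + 2 + 6 + 8 + 7) / 5 = 26/5 = 5.2
  mean(B) = (7 + 1 + 8 + 3 + 7) / 5 = 26/5 = 5.2
  x̄ = (5.2, 5.2),  deviation x̄ - mu_0 = (5.2, 5.2) - (7, 7) = (-1.8, -1.8).

Step 2 — sample covariance matrix, S[i,j] = (1/(n-1)) · Σ_k (x_{k,i} - mean_i) · (x_{k,j} - mean_j), divisor n-1 = 4:
  S[A,A] = ((-2.2)·(-2.2) + (-3.2)·(-3.2) + (0.8)·(0.8) + (2.8)·(2.8) + (1.8)·(1.8)) / 4 = 26.8/4 = 6.7
  S[A,B] = ((-2.2)·(1.8) + (-3.2)·(-4.2) + (0.8)·(2.8) + (2.8)·(-2.2) + (1.8)·(1.8)) / 4 = 8.8/4 = 2.2
  S[B,B] = ((1.8)·(1.8) + (-4.2)·(-4.2) + (2.8)·(2.8) + (-2.2)·(-2.2) + (1.8)·(1.8)) / 4 = 36.8/4 = 9.2
  S = [[6.7, 2.2],
 [2.2, 9.2]].

Step 3 — invert S. det(S) = 6.7·9.2 - (2.2)² = 56.8.
  S^{-1} = (1/det) · [[d, -b], [-b, a]] = [[0.162, -0.0387],
 [-0.0387, 0.118]].

Step 4 — quadratic form (x̄ - mu_0)^T · S^{-1} · (x̄ - mu_0):
  S^{-1} · (x̄ - mu_0) = (-0.2218, -0.1426),
  (x̄ - mu_0)^T · [...] = (-1.8)·(-0.2218) + (-1.8)·(-0.1426) = 0.656.

Step 5 — scale by n: T² = 5 · 0.656 = 3.2799.

T² ≈ 3.2799


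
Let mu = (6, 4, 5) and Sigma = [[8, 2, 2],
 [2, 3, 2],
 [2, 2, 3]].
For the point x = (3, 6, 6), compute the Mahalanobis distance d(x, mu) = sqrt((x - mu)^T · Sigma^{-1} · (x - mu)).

Step 1 — centre the observation: (x - mu) = (-3, 2, 1).

Step 2 — invert Sigma (cofactor / det for 3×3, or solve directly):
  Sigma^{-1} = [[0.1562, -0.0625, -0.0625],
 [-0.0625, 0.625, -0.375],
 [-0.0625, -0.375, 0.625]].

Step 3 — form the quadratic (x - mu)^T · Sigma^{-1} · (x - mu):
  Sigma^{-1} · (x - mu) = (-0.6562, 1.0625, 0.0625).
  (x - mu)^T · [Sigma^{-1} · (x - mu)] = (-3)·(-0.6562) + (2)·(1.0625) + (1)·(0.0625) = 4.1562.

Step 4 — take square root: d = √(4.1562) ≈ 2.0387.

d(x, mu) = √(4.1562) ≈ 2.0387


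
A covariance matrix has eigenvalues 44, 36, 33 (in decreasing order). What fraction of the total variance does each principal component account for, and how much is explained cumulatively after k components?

Step 1 — total variance = trace(Sigma) = Σ λ_i = 44 + 36 + 33 = 113.

Step 2 — fraction explained by component i = λ_i / Σ λ:
  PC1: 44/113 = 0.3894
  PC2: 36/113 = 0.3186
  PC3: 33/113 = 0.292

Step 3 — cumulative fraction after k components = (λ_1 + ... + λ_k) / Σ λ:
  k = 1: 44/113 = 0.3894
  k = 2: (44 + 36)/113 = 80/113 = 0.708
  k = 3: (44 + 36 + 33)/113 = 113/113 = 1

Summary (fraction, with percent):

explained: PC1 0.3894 (38.94%), PC2 0.3186 (31.86%), PC3 0.292 (29.2%);  cumulative: 0.3894, 0.708, 1
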